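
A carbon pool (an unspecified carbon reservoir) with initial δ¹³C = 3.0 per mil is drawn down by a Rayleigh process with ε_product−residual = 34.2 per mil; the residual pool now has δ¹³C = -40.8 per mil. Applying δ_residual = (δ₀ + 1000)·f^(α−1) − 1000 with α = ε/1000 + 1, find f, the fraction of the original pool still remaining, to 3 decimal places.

α − 1 = ε/1000 = 0.0342
(δ_res + 1000)/(δ₀ + 1000) = (-40.8 + 1000)/(3.0 + 1000) = 959.2/1003.0 = 0.956331
f = 0.956331^(1/0.0342) = exp(ln(0.956331)/0.0342) = exp(-0.04465/0.0342)
f = exp(-1.3056) = 0.2710

0.271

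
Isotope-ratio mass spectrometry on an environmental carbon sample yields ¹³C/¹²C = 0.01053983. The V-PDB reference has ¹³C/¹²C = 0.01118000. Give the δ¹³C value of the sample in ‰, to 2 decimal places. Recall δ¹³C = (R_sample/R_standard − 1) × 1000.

δ¹³C = (R_sample / R_standard − 1) × 1000
R_sample / R_standard = 0.01053983 / 0.01118000 = 0.942740
δ¹³C = (0.942740 − 1) × 1000 = -57.260‰

-57.26‰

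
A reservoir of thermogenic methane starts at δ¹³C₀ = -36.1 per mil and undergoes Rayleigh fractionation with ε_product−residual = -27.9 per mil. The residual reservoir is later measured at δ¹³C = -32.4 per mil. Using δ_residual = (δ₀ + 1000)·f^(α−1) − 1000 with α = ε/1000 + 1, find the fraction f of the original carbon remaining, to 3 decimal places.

α − 1 = ε/1000 = -0.0279
(δ_res + 1000)/(δ₀ + 1000) = (-32.4 + 1000)/(-36.1 + 1000) = 967.6/963.9 = 1.003839
f = 1.003839^(1/-0.0279) = exp(ln(1.003839)/-0.0279) = exp(0.00383/-0.0279)
f = exp(-0.1373) = 0.8717

0.872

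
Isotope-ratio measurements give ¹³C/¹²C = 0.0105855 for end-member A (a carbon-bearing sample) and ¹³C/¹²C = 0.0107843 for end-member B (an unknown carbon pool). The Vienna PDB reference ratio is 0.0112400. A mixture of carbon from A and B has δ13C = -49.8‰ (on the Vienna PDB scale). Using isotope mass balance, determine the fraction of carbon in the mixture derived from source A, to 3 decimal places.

δ_A = (0.0105855/0.0112400 − 1)×1000 = (0.941770 − 1)×1000 = -58.230‰
δ_B = (0.0107843/0.0112400 − 1)×1000 = (0.959457 − 1)×1000 = -40.543‰
f_A = (δ_mix − δ_B)/(δ_A − δ_B) = (-49.8 − (-40.543))/(-58.230 − (-40.543))
f_A = -9.257 / -17.687 = 0.5234

0.523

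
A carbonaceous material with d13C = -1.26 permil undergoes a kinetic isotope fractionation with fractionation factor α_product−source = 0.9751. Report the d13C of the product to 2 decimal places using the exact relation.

-26.13 permil

δ_product = (δ_source + 1000)·α − 1000
δ_product = (-1.26 + 1000) × 0.9751 − 1000
δ_product = 973.871 − 1000 = -26.129 permil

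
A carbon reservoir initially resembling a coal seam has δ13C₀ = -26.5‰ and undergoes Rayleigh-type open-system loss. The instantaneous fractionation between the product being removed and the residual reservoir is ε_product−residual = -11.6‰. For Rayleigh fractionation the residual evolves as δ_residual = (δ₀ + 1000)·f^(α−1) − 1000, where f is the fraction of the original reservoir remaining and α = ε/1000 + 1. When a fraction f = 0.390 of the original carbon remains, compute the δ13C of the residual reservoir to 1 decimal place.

Rayleigh residual: δ_res = (δ₀ + 1000)·f^(α−1) − 1000
α = ε/1000 + 1 = 0.98840, so α − 1 = -0.01160
f^(α−1) = 0.390^(-0.01160) = 1.010983
δ_res = (-26.5 + 1000) × 1.010983 − 1000 = 984.191 − 1000 = -15.81‰

-15.8‰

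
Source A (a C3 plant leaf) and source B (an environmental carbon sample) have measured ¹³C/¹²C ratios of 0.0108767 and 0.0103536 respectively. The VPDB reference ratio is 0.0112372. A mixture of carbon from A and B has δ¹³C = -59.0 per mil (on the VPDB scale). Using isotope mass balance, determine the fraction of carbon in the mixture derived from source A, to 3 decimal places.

0.422

δ_A = (0.0108767/0.0112372 − 1)×1000 = (0.967919 − 1)×1000 = -32.081 per mil
δ_B = (0.0103536/0.0112372 − 1)×1000 = (0.921368 − 1)×1000 = -78.632 per mil
f_A = (δ_mix − δ_B)/(δ_A − δ_B) = (-59.0 − (-78.632))/(-32.081 − (-78.632))
f_A = 19.632 / 46.551 = 0.4217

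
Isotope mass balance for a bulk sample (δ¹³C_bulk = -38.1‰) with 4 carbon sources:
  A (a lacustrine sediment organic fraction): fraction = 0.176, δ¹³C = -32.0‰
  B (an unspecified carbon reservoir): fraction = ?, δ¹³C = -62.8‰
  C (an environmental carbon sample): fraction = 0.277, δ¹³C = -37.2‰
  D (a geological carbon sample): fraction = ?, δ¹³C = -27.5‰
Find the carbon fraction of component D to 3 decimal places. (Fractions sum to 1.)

0.345

Let f_D and f_B be the unknown fractions; fractions sum to 1 so f_D + f_B = 0.547.
Mass balance: Σ fᵢ·δᵢ = δ_bulk ⇒ f_D·(-27.5) + f_B·(-62.8) = -38.1 − (-15.936) = -22.164
Substitute f_B = 0.547 − f_D:
f_D·(-27.5 − -62.8) = -22.164 − 0.547×(-62.8) = 12.188
f_D = 12.188 / 35.3 = 0.3453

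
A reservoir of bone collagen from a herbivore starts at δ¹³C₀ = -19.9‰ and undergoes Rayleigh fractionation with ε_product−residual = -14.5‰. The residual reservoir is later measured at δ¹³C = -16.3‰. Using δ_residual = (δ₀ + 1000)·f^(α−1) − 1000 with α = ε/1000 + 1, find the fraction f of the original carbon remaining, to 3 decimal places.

α − 1 = ε/1000 = -0.0145
(δ_res + 1000)/(δ₀ + 1000) = (-16.3 + 1000)/(-19.9 + 1000) = 983.7/980.1 = 1.003673
f = 1.003673^(1/-0.0145) = exp(ln(1.003673)/-0.0145) = exp(0.00367/-0.0145)
f = exp(-0.2529) = 0.7766

0.777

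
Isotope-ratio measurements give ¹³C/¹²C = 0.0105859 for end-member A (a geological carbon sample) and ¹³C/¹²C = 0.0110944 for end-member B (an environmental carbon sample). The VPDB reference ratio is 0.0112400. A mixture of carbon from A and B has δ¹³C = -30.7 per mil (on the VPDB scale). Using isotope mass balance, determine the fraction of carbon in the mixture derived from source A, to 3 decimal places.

0.392

δ_A = (0.0105859/0.0112400 − 1)×1000 = (0.941806 − 1)×1000 = -58.194 per mil
δ_B = (0.0110944/0.0112400 − 1)×1000 = (0.987046 − 1)×1000 = -12.954 per mil
f_A = (δ_mix − δ_B)/(δ_A − δ_B) = (-30.7 − (-12.954))/(-58.194 − (-12.954))
f_A = -17.746 / -45.240 = 0.3923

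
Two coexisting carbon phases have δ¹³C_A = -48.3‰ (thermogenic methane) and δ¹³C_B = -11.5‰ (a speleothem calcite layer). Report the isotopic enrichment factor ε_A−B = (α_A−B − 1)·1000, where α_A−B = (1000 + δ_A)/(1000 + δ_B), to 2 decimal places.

α_A−B = (1000 + -48.3) / (1000 + -11.5) = 951.7 / 988.5 = 0.962772
ε_A−B = (0.962772 − 1) × 1000 = -37.228‰
(The approximation ε ≈ δ_A − δ_B would give -36.8‰.)

-37.23‰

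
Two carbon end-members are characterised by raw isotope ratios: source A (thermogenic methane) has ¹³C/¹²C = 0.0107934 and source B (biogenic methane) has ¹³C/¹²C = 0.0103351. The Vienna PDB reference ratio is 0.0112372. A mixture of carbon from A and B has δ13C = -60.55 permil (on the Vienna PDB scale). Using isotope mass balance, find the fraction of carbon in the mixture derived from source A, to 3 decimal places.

δ_A = (0.0107934/0.0112372 − 1)×1000 = (0.960506 − 1)×1000 = -39.494 permil
δ_B = (0.0103351/0.0112372 − 1)×1000 = (0.919722 − 1)×1000 = -80.278 permil
f_A = (δ_mix − δ_B)/(δ_A − δ_B) = (-60.55 − (-80.278))/(-39.494 − (-80.278))
f_A = 19.728 / 40.784 = 0.4837

0.484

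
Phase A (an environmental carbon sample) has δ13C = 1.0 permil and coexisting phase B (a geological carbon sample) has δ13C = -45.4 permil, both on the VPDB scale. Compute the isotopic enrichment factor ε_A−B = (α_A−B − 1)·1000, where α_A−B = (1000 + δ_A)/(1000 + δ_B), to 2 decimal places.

α_A−B = (1000 + 1.0) / (1000 + -45.4) = 1001.0 / 954.6 = 1.048607
ε_A−B = (1.048607 − 1) × 1000 = 48.607 permil
(The approximation ε ≈ δ_A − δ_B would give 46.4 permil.)

48.61 permil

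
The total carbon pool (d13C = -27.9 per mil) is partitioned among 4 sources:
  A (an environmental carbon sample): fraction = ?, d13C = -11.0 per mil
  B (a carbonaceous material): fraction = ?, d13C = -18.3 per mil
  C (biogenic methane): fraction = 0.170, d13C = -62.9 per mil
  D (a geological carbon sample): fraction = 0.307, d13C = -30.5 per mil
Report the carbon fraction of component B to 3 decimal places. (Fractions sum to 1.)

Let f_B and f_A be the unknown fractions; fractions sum to 1 so f_B + f_A = 0.523.
Mass balance: Σ fᵢ·δᵢ = δ_bulk ⇒ f_B·(-18.3) + f_A·(-11.0) = -27.9 − (-20.056) = -7.843
Substitute f_A = 0.523 − f_B:
f_B·(-18.3 − -11.0) = -7.843 − 0.523×(-11.0) = -2.090
f_B = -2.090 / -7.3 = 0.2864

0.286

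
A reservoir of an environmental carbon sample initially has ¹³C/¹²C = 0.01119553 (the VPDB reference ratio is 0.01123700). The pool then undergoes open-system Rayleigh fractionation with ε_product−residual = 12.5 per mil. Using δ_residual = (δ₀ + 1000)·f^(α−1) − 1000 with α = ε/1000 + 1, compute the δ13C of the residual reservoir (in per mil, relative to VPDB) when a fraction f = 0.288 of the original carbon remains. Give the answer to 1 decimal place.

-19.1 per mil

δ₀ = (0.01119553/0.01123700 − 1)×1000 = (0.996310 − 1)×1000 = -3.690 per mil
α − 1 = ε/1000 = 0.0125
f^(α−1) = 0.288^(0.0125) = 0.984560
δ_res = (-3.690 + 1000) × 0.984560 − 1000 = 980.927 − 1000 = -19.07 per mil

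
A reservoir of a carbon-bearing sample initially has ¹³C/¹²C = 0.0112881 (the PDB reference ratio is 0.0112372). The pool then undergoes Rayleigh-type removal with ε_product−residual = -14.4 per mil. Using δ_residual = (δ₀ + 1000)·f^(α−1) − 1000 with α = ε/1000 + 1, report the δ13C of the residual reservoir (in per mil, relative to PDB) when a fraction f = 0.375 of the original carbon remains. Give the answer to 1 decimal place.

18.8 per mil

δ₀ = (0.0112881/0.0112372 − 1)×1000 = (1.004530 − 1)×1000 = 4.530 per mil
α − 1 = ε/1000 = -0.0144
f^(α−1) = 0.375^(-0.0144) = 1.014224
δ_res = (4.530 + 1000) × 1.014224 − 1000 = 1018.818 − 1000 = 18.82 per mil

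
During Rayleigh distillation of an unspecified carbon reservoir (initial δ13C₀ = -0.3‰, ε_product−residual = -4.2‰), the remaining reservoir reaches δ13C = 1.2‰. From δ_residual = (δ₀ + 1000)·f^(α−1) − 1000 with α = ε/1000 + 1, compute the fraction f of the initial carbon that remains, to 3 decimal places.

0.700

α − 1 = ε/1000 = -0.0042
(δ_res + 1000)/(δ₀ + 1000) = (1.2 + 1000)/(-0.3 + 1000) = 1001.2/999.7 = 1.001500
f = 1.001500^(1/-0.0042) = exp(ln(1.001500)/-0.0042) = exp(0.00150/-0.0042)
f = exp(-0.3570) = 0.6998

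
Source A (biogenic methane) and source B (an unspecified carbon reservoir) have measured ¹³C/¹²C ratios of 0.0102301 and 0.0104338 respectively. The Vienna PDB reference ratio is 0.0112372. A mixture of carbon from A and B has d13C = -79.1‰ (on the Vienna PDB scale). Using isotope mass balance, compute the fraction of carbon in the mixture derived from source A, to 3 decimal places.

0.420

δ_A = (0.0102301/0.0112372 − 1)×1000 = (0.910378 − 1)×1000 = -89.622‰
δ_B = (0.0104338/0.0112372 − 1)×1000 = (0.928505 − 1)×1000 = -71.495‰
f_A = (δ_mix − δ_B)/(δ_A − δ_B) = (-79.1 − (-71.495))/(-89.622 − (-71.495))
f_A = -7.605 / -18.127 = 0.4196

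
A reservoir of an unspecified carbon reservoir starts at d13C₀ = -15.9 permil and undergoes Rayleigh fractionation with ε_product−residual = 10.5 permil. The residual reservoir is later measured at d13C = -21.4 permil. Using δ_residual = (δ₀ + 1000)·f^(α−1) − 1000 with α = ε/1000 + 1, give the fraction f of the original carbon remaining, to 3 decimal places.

0.586

α − 1 = ε/1000 = 0.0105
(δ_res + 1000)/(δ₀ + 1000) = (-21.4 + 1000)/(-15.9 + 1000) = 978.6/984.1 = 0.994411
f = 0.994411^(1/0.0105) = exp(ln(0.994411)/0.0105) = exp(-0.00560/0.0105)
f = exp(-0.5338) = 0.5864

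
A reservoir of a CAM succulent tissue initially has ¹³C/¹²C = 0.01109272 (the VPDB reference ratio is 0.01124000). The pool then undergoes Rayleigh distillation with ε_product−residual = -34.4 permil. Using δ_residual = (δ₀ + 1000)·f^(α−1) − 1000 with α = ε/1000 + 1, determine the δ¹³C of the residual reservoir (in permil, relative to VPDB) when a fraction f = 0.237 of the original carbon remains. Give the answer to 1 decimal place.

37.0 permil

δ₀ = (0.01109272/0.01124000 − 1)×1000 = (0.986897 − 1)×1000 = -13.103 permil
α − 1 = ε/1000 = -0.0344
f^(α−1) = 0.237^(-0.0344) = 1.050772
δ_res = (-13.103 + 1000) × 1.050772 − 1000 = 1037.004 − 1000 = 37.00 permil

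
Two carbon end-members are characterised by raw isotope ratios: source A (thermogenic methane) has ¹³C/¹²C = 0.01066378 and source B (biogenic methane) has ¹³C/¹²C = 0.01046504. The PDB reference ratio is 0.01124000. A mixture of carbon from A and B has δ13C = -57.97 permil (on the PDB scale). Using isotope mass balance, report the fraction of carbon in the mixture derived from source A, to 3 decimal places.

δ_A = (0.01066378/0.01124000 − 1)×1000 = (0.948735 − 1)×1000 = -51.265 permil
δ_B = (0.01046504/0.01124000 − 1)×1000 = (0.931053 − 1)×1000 = -68.947 permil
f_A = (δ_mix − δ_B)/(δ_A − δ_B) = (-57.97 − (-68.947))/(-51.265 − (-68.947))
f_A = 10.977 / 17.681 = 0.6208

0.621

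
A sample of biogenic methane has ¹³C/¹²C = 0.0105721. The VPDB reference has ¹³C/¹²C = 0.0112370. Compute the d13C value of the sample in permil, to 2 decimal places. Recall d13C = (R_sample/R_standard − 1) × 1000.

d13C = (R_sample / R_standard − 1) × 1000
R_sample / R_standard = 0.0105721 / 0.0112370 = 0.940829
d13C = (0.940829 − 1) × 1000 = -59.171 permil

-59.17 permil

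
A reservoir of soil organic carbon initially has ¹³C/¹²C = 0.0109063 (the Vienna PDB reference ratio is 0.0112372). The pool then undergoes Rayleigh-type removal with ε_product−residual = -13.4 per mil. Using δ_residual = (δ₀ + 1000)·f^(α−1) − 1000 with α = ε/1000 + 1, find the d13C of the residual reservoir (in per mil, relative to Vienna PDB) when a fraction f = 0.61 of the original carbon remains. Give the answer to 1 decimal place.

-23.0 per mil

δ₀ = (0.0109063/0.0112372 − 1)×1000 = (0.970553 − 1)×1000 = -29.447 per mil
α − 1 = ε/1000 = -0.0134
f^(α−1) = 0.61^(-0.0134) = 1.006646
δ_res = (-29.447 + 1000) × 1.006646 − 1000 = 977.003 − 1000 = -23.00 per mil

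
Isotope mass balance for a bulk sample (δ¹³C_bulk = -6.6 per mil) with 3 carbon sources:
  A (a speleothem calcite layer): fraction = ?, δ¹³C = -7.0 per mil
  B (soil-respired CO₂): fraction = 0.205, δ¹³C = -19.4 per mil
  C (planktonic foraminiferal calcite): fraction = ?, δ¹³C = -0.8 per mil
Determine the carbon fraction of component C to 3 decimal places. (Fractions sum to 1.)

Let f_C and f_A be the unknown fractions; fractions sum to 1 so f_C + f_A = 0.795.
Mass balance: Σ fᵢ·δᵢ = δ_bulk ⇒ f_C·(-0.8) + f_A·(-7.0) = -6.6 − (-3.977) = -2.623
Substitute f_A = 0.795 − f_C:
f_C·(-0.8 − -7.0) = -2.623 − 0.795×(-7.0) = 2.942
f_C = 2.942 / 6.2 = 0.4745

0.475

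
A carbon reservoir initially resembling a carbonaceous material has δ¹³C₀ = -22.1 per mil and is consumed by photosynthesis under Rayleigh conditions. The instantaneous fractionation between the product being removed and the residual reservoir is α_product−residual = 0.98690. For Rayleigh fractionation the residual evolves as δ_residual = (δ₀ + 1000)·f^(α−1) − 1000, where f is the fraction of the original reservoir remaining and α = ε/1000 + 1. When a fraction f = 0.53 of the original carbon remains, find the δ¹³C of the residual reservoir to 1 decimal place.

Rayleigh residual: δ_res = (δ₀ + 1000)·f^(α−1) − 1000
α − 1 = -0.01310
f^(α−1) = 0.53^(-0.01310) = 1.008352
δ_res = (-22.1 + 1000) × 1.008352 − 1000 = 986.067 − 1000 = -13.93 per mil

-13.9 per mil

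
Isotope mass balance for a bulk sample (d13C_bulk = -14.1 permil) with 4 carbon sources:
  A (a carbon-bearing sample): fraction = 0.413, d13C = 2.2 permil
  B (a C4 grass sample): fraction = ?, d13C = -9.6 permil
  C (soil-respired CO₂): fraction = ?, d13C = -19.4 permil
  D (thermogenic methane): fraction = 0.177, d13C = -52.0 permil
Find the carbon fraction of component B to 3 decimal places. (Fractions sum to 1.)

Let f_B and f_C be the unknown fractions; fractions sum to 1 so f_B + f_C = 0.410.
Mass balance: Σ fᵢ·δᵢ = δ_bulk ⇒ f_B·(-9.6) + f_C·(-19.4) = -14.1 − (-8.295) = -5.805
Substitute f_C = 0.410 − f_B:
f_B·(-9.6 − -19.4) = -5.805 − 0.410×(-19.4) = 2.149
f_B = 2.149 / 9.8 = 0.2193

0.219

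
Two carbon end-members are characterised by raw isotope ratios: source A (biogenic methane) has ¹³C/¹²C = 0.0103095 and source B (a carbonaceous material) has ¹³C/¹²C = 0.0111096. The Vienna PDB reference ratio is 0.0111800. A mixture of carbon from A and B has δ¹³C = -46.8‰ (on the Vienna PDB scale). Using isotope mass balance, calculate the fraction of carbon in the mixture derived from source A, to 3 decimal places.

0.566

δ_A = (0.0103095/0.0111800 − 1)×1000 = (0.922138 − 1)×1000 = -77.862‰
δ_B = (0.0111096/0.0111800 − 1)×1000 = (0.993703 − 1)×1000 = -6.297‰
f_A = (δ_mix − δ_B)/(δ_A − δ_B) = (-46.8 − (-6.297))/(-77.862 − (-6.297))
f_A = -40.503 / -71.565 = 0.5660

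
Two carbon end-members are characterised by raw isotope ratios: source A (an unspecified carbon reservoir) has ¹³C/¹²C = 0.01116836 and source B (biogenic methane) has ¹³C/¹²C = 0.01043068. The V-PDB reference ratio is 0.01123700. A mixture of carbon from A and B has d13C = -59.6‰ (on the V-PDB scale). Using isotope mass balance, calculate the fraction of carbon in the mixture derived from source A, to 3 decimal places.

δ_A = (0.01116836/0.01123700 − 1)×1000 = (0.993892 − 1)×1000 = -6.108‰
δ_B = (0.01043068/0.01123700 − 1)×1000 = (0.928244 − 1)×1000 = -71.756‰
f_A = (δ_mix − δ_B)/(δ_A − δ_B) = (-59.6 − (-71.756))/(-6.108 − (-71.756))
f_A = 12.156 / 65.647 = 0.1852

0.185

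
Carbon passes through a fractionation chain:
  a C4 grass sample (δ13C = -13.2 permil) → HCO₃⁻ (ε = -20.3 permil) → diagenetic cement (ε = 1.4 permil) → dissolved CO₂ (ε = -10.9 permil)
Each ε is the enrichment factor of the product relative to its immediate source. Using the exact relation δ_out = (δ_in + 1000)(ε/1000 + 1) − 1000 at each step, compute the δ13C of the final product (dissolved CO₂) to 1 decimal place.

-42.4 permil

step 1: δ = (-13.20 + 1000)·(-20.3/1000 + 1) − 1000 = -33.23 permil
step 2: δ = (-33.23 + 1000)·(1.4/1000 + 1) − 1000 = -31.88 permil
step 3: δ = (-31.88 + 1000)·(-10.9/1000 + 1) − 1000 = -42.43 permil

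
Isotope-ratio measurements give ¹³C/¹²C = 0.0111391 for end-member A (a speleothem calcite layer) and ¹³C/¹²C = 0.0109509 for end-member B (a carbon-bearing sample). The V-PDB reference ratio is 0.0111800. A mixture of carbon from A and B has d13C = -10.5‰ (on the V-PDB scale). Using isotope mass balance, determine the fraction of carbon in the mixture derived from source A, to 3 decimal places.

δ_A = (0.0111391/0.0111800 − 1)×1000 = (0.996342 − 1)×1000 = -3.658‰
δ_B = (0.0109509/0.0111800 − 1)×1000 = (0.979508 − 1)×1000 = -20.492‰
f_A = (δ_mix − δ_B)/(δ_A − δ_B) = (-10.5 − (-20.492))/(-3.658 − (-20.492))
f_A = 9.992 / 16.834 = 0.5936

0.594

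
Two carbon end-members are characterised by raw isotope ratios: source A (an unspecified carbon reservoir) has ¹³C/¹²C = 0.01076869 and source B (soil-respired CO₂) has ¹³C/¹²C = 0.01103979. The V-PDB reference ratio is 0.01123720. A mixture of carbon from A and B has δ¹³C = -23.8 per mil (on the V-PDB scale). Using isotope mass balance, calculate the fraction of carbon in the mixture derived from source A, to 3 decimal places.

0.258

δ_A = (0.01076869/0.01123720 − 1)×1000 = (0.958307 − 1)×1000 = -41.693 per mil
δ_B = (0.01103979/0.01123720 − 1)×1000 = (0.982432 − 1)×1000 = -17.568 per mil
f_A = (δ_mix − δ_B)/(δ_A − δ_B) = (-23.8 − (-17.568))/(-41.693 − (-17.568))
f_A = -6.232 / -24.125 = 0.2583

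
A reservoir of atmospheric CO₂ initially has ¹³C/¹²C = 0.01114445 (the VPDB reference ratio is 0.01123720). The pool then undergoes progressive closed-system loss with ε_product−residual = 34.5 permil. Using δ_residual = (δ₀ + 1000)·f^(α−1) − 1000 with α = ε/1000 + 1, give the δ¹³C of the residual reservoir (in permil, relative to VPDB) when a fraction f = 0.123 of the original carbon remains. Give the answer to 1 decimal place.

δ₀ = (0.01114445/0.01123720 − 1)×1000 = (0.991746 − 1)×1000 = -8.254 permil
α − 1 = ε/1000 = 0.0345
f^(α−1) = 0.123^(0.0345) = 0.930254
δ_res = (-8.254 + 1000) × 0.930254 − 1000 = 922.576 − 1000 = -77.42 permil

-77.4 permil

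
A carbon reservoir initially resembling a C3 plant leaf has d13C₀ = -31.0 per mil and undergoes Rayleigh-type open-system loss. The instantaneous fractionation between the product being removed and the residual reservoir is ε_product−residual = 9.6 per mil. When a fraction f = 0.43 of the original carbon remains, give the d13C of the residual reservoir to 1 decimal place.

Rayleigh residual: δ_res = (δ₀ + 1000)·f^(α−1) − 1000
α = ε/1000 + 1 = 1.00960, so α − 1 = 0.00960
f^(α−1) = 0.43^(0.00960) = 0.991931
δ_res = (-31.0 + 1000) × 0.991931 − 1000 = 961.181 − 1000 = -38.82 per mil

-38.8 per mil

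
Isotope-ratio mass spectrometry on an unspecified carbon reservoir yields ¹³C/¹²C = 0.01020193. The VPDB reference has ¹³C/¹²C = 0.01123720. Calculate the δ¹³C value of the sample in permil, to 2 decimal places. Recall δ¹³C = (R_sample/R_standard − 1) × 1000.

-92.13 permil

δ¹³C = (R_sample / R_standard − 1) × 1000
R_sample / R_standard = 0.01020193 / 0.01123720 = 0.907871
δ¹³C = (0.907871 − 1) × 1000 = -92.129 permil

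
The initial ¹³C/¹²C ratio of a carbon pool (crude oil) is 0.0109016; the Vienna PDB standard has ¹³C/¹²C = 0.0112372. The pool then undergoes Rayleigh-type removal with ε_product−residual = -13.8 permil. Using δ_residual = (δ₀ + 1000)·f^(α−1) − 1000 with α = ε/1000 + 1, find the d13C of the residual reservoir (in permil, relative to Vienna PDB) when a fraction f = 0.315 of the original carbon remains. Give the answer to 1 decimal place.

-14.3 permil

δ₀ = (0.0109016/0.0112372 − 1)×1000 = (0.970135 − 1)×1000 = -29.865 permil
α − 1 = ε/1000 = -0.0138
f^(α−1) = 0.315^(-0.0138) = 1.016069
δ_res = (-29.865 + 1000) × 1.016069 − 1000 = 985.724 − 1000 = -14.28 permil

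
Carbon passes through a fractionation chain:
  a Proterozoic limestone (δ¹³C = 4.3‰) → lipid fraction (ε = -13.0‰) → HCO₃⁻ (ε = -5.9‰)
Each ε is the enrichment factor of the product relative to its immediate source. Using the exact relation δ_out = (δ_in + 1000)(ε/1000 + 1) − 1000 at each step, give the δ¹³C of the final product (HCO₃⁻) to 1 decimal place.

-14.6‰

step 1: δ = (4.30 + 1000)·(-13.0/1000 + 1) − 1000 = -8.76‰
step 2: δ = (-8.76 + 1000)·(-5.9/1000 + 1) − 1000 = -14.60‰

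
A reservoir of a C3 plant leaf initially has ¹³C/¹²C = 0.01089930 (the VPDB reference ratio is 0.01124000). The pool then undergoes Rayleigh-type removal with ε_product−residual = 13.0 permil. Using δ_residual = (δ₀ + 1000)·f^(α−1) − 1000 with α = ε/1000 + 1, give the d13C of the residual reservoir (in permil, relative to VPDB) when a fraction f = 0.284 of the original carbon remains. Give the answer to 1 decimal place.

-46.1 permil

δ₀ = (0.01089930/0.01124000 − 1)×1000 = (0.969689 − 1)×1000 = -30.311 permil
α − 1 = ε/1000 = 0.0130
f^(α−1) = 0.284^(0.0130) = 0.983769
δ_res = (-30.311 + 1000) × 0.983769 − 1000 = 953.950 − 1000 = -46.05 permil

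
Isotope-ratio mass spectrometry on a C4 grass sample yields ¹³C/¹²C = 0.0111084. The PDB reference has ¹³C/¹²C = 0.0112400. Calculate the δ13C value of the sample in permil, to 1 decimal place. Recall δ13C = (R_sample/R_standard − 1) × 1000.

δ13C = (R_sample / R_standard − 1) × 1000
R_sample / R_standard = 0.0111084 / 0.0112400 = 0.988292
δ13C = (0.988292 − 1) × 1000 = -11.71 permil

-11.7 permil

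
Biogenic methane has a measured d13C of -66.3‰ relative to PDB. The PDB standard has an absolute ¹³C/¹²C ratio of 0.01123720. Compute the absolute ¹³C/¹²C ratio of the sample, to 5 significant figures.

0.010492

R_sample = R_standard × (d13C/1000 + 1)
R_sample = 0.01123720 × (-66.3/1000 + 1) = 0.01123720 × 0.933700
R_sample = 0.0104922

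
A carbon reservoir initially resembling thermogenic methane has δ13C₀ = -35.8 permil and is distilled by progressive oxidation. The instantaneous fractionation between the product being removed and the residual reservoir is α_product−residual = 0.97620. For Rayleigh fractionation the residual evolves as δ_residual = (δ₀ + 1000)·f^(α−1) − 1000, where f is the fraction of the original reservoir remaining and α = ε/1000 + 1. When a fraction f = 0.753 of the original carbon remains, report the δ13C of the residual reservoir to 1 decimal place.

Rayleigh residual: δ_res = (δ₀ + 1000)·f^(α−1) − 1000
α − 1 = -0.02380
f^(α−1) = 0.753^(-0.02380) = 1.006775
δ_res = (-35.8 + 1000) × 1.006775 − 1000 = 970.732 − 1000 = -29.27 permil

-29.3 permil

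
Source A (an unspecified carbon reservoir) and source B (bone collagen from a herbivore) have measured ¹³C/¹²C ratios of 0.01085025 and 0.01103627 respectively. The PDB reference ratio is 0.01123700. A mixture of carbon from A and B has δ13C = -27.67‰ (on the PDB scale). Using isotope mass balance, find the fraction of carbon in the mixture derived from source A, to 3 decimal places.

0.592

δ_A = (0.01085025/0.01123700 − 1)×1000 = (0.965582 − 1)×1000 = -34.418‰
δ_B = (0.01103627/0.01123700 − 1)×1000 = (0.982137 − 1)×1000 = -17.863‰
f_A = (δ_mix − δ_B)/(δ_A − δ_B) = (-27.67 − (-17.863))/(-34.418 − (-17.863))
f_A = -9.807 / -16.554 = 0.5924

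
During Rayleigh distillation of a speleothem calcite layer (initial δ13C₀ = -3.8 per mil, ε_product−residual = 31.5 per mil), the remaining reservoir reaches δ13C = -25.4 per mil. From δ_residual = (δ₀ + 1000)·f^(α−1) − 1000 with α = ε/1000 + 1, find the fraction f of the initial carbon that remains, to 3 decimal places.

0.499

α − 1 = ε/1000 = 0.0315
(δ_res + 1000)/(δ₀ + 1000) = (-25.4 + 1000)/(-3.8 + 1000) = 974.6/996.2 = 0.978318
f = 0.978318^(1/0.0315) = exp(ln(0.978318)/0.0315) = exp(-0.02192/0.0315)
f = exp(-0.6959) = 0.4986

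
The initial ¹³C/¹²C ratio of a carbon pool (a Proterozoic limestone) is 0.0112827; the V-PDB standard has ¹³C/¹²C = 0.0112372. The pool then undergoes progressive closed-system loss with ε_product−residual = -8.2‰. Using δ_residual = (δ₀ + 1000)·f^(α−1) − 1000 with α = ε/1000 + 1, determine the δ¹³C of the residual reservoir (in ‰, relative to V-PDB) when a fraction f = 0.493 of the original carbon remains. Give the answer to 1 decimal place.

δ₀ = (0.0112827/0.0112372 − 1)×1000 = (1.004049 − 1)×1000 = 4.049‰
α − 1 = ε/1000 = -0.0082
f^(α−1) = 0.493^(-0.0082) = 1.005816
δ_res = (4.049 + 1000) × 1.005816 − 1000 = 1009.889 − 1000 = 9.89‰

9.9‰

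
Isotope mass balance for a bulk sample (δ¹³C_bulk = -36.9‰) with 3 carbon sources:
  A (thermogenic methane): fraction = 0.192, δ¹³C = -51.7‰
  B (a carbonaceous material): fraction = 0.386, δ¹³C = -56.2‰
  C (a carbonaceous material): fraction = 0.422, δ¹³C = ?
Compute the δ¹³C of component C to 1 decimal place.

Isotope mass balance: δ_bulk = Σ fᵢ·δᵢ.
-36.9 = 0.192×(-51.7) + 0.386×(-56.2) + 0.422×δ_C
0.422·δ_C = -36.9 − (-31.620) = -5.280
δ_C = -5.280 / 0.422 = -12.51‰

-12.5‰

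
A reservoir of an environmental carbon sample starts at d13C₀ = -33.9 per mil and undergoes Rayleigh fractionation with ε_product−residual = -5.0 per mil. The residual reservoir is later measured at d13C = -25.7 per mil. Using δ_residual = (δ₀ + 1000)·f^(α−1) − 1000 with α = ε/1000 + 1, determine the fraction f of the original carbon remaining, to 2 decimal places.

α − 1 = ε/1000 = -0.0050
(δ_res + 1000)/(δ₀ + 1000) = (-25.7 + 1000)/(-33.9 + 1000) = 974.3/966.1 = 1.008488
f = 1.008488^(1/-0.0050) = exp(ln(1.008488)/-0.0050) = exp(0.00845/-0.0050)
f = exp(-1.6904) = 0.1844

0.18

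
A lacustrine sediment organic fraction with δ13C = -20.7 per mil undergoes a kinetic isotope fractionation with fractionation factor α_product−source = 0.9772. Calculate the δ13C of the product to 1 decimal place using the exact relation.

δ_product = (δ_source + 1000)·α − 1000
δ_product = (-20.7 + 1000) × 0.9772 − 1000
δ_product = 956.972 − 1000 = -43.03 per mil

-43.0 per mil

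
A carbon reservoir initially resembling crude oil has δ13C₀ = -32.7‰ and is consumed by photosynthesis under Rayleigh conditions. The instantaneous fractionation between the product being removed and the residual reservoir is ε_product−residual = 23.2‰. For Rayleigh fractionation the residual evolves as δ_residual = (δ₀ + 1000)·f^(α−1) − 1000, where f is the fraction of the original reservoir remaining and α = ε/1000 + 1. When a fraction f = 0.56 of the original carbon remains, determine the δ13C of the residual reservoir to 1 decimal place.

-45.6‰

Rayleigh residual: δ_res = (δ₀ + 1000)·f^(α−1) − 1000
α = ε/1000 + 1 = 1.02320, so α − 1 = 0.02320
f^(α−1) = 0.56^(0.02320) = 0.986638
δ_res = (-32.7 + 1000) × 0.986638 − 1000 = 954.375 − 1000 = -45.62‰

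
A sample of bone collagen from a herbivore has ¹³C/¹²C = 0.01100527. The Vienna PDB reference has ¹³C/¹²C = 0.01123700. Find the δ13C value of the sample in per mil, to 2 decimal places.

δ13C = (R_sample / R_standard − 1) × 1000
R_sample / R_standard = 0.01100527 / 0.01123700 = 0.979378
δ13C = (0.979378 − 1) × 1000 = -20.622 per mil

-20.62 per mil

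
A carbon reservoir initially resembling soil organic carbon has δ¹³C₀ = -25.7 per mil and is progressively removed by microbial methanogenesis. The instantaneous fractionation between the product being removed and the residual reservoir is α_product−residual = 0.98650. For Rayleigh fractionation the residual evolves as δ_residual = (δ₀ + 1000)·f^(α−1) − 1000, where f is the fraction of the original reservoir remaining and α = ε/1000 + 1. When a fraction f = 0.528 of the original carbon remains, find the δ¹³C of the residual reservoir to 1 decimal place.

Rayleigh residual: δ_res = (δ₀ + 1000)·f^(α−1) − 1000
α − 1 = -0.01350
f^(α−1) = 0.528^(-0.01350) = 1.008659
δ_res = (-25.7 + 1000) × 1.008659 − 1000 = 982.737 − 1000 = -17.26 per mil

-17.3 per mil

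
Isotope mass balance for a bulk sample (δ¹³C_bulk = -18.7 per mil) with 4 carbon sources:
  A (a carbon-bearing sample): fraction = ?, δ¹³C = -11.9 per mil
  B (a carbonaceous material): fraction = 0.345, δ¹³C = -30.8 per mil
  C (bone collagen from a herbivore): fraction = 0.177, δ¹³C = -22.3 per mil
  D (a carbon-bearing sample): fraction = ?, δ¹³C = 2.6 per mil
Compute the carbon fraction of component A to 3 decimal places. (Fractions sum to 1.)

0.370

Let f_A and f_D be the unknown fractions; fractions sum to 1 so f_A + f_D = 0.478.
Mass balance: Σ fᵢ·δᵢ = δ_bulk ⇒ f_A·(-11.9) + f_D·(2.6) = -18.7 − (-14.573) = -4.127
Substitute f_D = 0.478 − f_A:
f_A·(-11.9 − 2.6) = -4.127 − 0.478×(2.6) = -5.370
f_A = -5.370 / -14.5 = 0.3703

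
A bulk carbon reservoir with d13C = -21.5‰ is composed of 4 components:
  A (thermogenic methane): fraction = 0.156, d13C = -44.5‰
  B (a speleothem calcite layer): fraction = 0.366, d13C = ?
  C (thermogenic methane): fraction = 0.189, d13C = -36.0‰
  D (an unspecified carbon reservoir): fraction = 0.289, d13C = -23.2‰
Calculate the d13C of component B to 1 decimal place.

Isotope mass balance: δ_bulk = Σ fᵢ·δᵢ.
-21.5 = 0.156×(-44.5) + 0.366×δ_B + 0.189×(-36.0) + 0.289×(-23.2)
0.366·δ_B = -21.5 − (-20.451) = -1.049
δ_B = -1.049 / 0.366 = -2.87‰

-2.9‰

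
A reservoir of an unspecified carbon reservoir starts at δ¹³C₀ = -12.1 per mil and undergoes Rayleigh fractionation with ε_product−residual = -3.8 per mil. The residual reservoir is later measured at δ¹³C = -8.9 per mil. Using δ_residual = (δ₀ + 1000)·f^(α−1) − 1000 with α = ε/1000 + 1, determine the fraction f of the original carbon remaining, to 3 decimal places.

α − 1 = ε/1000 = -0.0038
(δ_res + 1000)/(δ₀ + 1000) = (-8.9 + 1000)/(-12.1 + 1000) = 991.1/987.9 = 1.003239
f = 1.003239^(1/-0.0038) = exp(ln(1.003239)/-0.0038) = exp(0.00323/-0.0038)
f = exp(-0.8510) = 0.4270

0.427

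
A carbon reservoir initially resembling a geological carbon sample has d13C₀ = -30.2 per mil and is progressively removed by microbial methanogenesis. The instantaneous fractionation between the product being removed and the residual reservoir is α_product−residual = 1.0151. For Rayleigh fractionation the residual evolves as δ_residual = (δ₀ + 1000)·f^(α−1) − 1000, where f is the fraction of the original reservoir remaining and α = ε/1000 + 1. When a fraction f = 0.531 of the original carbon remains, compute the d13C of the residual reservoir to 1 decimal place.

Rayleigh residual: δ_res = (δ₀ + 1000)·f^(α−1) − 1000
α − 1 = 0.01510
f^(α−1) = 0.531^(0.01510) = 0.990487
δ_res = (-30.2 + 1000) × 0.990487 − 1000 = 960.575 − 1000 = -39.43 per mil

-39.4 per mil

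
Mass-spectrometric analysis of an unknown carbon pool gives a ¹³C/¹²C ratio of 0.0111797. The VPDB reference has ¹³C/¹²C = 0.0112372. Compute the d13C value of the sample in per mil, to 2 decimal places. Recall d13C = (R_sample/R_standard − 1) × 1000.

-5.12 per mil

d13C = (R_sample / R_standard − 1) × 1000
R_sample / R_standard = 0.0111797 / 0.0112372 = 0.994883
d13C = (0.994883 − 1) × 1000 = -5.117 per mil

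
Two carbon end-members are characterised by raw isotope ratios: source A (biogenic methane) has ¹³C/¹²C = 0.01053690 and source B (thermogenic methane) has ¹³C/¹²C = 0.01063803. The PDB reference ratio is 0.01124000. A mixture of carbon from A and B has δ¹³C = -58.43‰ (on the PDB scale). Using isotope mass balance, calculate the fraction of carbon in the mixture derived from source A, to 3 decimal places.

0.542

δ_A = (0.01053690/0.01124000 − 1)×1000 = (0.937447 − 1)×1000 = -62.553‰
δ_B = (0.01063803/0.01124000 − 1)×1000 = (0.946444 − 1)×1000 = -53.556‰
f_A = (δ_mix − δ_B)/(δ_A − δ_B) = (-58.43 − (-53.556))/(-62.553 − (-53.556))
f_A = -4.874 / -8.997 = 0.5417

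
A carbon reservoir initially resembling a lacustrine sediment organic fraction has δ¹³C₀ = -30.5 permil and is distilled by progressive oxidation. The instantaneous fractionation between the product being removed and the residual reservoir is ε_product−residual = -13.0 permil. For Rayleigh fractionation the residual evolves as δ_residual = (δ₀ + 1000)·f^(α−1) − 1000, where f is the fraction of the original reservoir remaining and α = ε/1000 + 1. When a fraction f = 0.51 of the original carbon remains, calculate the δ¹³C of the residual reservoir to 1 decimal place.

-22.0 permil

Rayleigh residual: δ_res = (δ₀ + 1000)·f^(α−1) − 1000
α = ε/1000 + 1 = 0.98700, so α − 1 = -0.01300
f^(α−1) = 0.51^(-0.01300) = 1.008792
δ_res = (-30.5 + 1000) × 1.008792 − 1000 = 978.024 − 1000 = -21.98 permil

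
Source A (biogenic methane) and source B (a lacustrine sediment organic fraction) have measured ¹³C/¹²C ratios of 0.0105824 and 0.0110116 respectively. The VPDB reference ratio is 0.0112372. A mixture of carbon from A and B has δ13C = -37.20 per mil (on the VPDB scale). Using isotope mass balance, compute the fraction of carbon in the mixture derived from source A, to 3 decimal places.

δ_A = (0.0105824/0.0112372 − 1)×1000 = (0.941729 − 1)×1000 = -58.271 per mil
δ_B = (0.0110116/0.0112372 − 1)×1000 = (0.979924 − 1)×1000 = -20.076 per mil
f_A = (δ_mix − δ_B)/(δ_A − δ_B) = (-37.20 − (-20.076))/(-58.271 − (-20.076))
f_A = -17.124 / -38.195 = 0.4483

0.448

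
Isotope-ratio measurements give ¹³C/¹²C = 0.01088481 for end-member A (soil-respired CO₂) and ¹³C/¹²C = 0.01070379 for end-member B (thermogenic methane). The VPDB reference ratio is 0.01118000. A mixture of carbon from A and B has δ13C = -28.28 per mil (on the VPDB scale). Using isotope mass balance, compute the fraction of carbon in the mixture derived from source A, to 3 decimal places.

0.884

δ_A = (0.01088481/0.01118000 − 1)×1000 = (0.973597 − 1)×1000 = -26.403 per mil
δ_B = (0.01070379/0.01118000 − 1)×1000 = (0.957405 − 1)×1000 = -42.595 per mil
f_A = (δ_mix − δ_B)/(δ_A − δ_B) = (-28.28 − (-42.595))/(-26.403 − (-42.595))
f_A = 14.315 / 16.191 = 0.8841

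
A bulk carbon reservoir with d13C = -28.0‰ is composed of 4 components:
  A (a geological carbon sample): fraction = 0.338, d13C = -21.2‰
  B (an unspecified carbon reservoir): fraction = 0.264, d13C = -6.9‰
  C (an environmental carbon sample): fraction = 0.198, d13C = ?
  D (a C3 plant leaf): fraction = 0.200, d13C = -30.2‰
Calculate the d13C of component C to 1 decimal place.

Isotope mass balance: δ_bulk = Σ fᵢ·δᵢ.
-28.0 = 0.338×(-21.2) + 0.264×(-6.9) + 0.198×δ_C + 0.200×(-30.2)
0.198·δ_C = -28.0 − (-15.027) = -12.973
δ_C = -12.973 / 0.198 = -65.52‰

-65.5‰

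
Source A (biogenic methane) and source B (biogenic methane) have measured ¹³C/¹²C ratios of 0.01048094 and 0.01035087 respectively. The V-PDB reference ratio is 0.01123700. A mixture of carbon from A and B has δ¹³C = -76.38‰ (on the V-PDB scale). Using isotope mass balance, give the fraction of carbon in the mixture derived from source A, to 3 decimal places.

δ_A = (0.01048094/0.01123700 − 1)×1000 = (0.932717 − 1)×1000 = -67.283‰
δ_B = (0.01035087/0.01123700 − 1)×1000 = (0.921142 − 1)×1000 = -78.858‰
f_A = (δ_mix − δ_B)/(δ_A − δ_B) = (-76.38 − (-78.858))/(-67.283 − (-78.858))
f_A = 2.478 / 11.575 = 0.2141

0.214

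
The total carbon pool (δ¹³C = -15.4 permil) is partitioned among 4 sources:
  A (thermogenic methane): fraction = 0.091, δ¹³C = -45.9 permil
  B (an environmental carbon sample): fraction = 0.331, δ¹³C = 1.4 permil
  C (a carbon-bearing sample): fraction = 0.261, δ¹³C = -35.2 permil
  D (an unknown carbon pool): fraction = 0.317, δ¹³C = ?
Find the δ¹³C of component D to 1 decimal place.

-7.9 permil

Isotope mass balance: δ_bulk = Σ fᵢ·δᵢ.
-15.4 = 0.091×(-45.9) + 0.331×(1.4) + 0.261×(-35.2) + 0.317×δ_D
0.317·δ_D = -15.4 − (-12.901) = -2.499
δ_D = -2.499 / 0.317 = -7.88 permil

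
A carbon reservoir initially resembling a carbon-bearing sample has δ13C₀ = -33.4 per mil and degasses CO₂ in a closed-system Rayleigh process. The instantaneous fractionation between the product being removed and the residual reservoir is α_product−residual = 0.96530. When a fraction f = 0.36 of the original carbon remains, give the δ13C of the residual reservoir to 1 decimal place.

Rayleigh residual: δ_res = (δ₀ + 1000)·f^(α−1) − 1000
α − 1 = -0.03470
f^(α−1) = 0.36^(-0.03470) = 1.036087
δ_res = (-33.4 + 1000) × 1.036087 − 1000 = 1001.482 − 1000 = 1.48 per mil

1.5 per mil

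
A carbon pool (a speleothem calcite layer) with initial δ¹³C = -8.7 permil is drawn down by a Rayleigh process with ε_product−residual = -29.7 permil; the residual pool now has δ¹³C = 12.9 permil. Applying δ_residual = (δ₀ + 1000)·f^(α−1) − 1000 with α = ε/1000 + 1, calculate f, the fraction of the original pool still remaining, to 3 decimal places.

0.484

α − 1 = ε/1000 = -0.0297
(δ_res + 1000)/(δ₀ + 1000) = (12.9 + 1000)/(-8.7 + 1000) = 1012.9/991.3 = 1.021790
f = 1.021790^(1/-0.0297) = exp(ln(1.021790)/-0.0297) = exp(0.02156/-0.0297)
f = exp(-0.7258) = 0.4839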